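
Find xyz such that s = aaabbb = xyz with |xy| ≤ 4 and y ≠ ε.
x = 'aa', y = 'a', z = 'bbb'

For s = aaabbb and p = 4, one valid decomposition is:
- x = 'aa' (length 2)
- y = 'a' (length 1)
- z = 'bbb' (length 3)

Verification:
- xyz = 'aa' + 'a' + 'bbb' = aaabbb ✓
- |xy| = 3 ≤ 4 ✓
- |y| = 1 > 0 ✓

All pumping lemma constraints are satisfied.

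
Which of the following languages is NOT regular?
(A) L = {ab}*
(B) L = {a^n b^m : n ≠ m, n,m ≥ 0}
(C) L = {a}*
(B) {a^n b^m : n ≠ m, n,m ≥ 0}

(B) L = {a^n b^m : n ≠ m, n,m ≥ 0} is NOT regular.

The pumping lemma can be used to prove this:
After pumping a's, we can make n = m

The other languages are regular because they can be recognized by finite automata.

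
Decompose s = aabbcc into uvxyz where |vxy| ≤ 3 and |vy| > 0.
u='aa', v='b', x='b', y='c', z='c'

For s = aabbcc with pumping length p = 3:

One valid decomposition:
- u = 'aa'
- v = 'b'
- x = 'b'
- y = 'c'
- z = 'c'

Verification:
- uvxyz = 'aa' + 'b' + 'b' + 'c' + 'c' = aabbcc ✓
- |vxy| = |'bbc'| = 3 ≤ 3 ✓
- |vy| = |'bc'| = 2 > 0 ✓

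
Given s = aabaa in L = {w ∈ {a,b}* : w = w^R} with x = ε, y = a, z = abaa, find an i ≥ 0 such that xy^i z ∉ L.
i = 0

xy⁰z = ε · ε · abaa = abaa; abaa reversed is aaba ≠ abaa, so it is not a palindrome and is not in L.
(Other choices also work, e.g. i = 2, 3; only i = 1 is guaranteed to stay in L since xy¹z = s.)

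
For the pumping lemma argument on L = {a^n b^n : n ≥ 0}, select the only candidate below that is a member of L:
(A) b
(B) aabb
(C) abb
(B) aabb

The pumping lemma is applied to a string s that lies in L, so first check membership of each option:
- (A) b has 0 a's and 1 b's; 0 ≠ 1, so it is not in L ✗
- (B) aabb = a^2 b^2 has equal counts (2 = 2), so it is in L ✓
- (C) abb has 1 a's and 2 b's; 1 ≠ 2, so it is not in L ✗

Only (B) aabb is in L, so it is the only candidate that could play the role of s.
(In a complete proof one picks s in terms of the pumping length p so that |s| ≥ p is guaranteed; a fixed string like aabb illustrates the shape of such an s.)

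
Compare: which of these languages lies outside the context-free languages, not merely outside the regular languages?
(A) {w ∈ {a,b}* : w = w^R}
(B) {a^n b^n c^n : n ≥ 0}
(B) {a^n b^n c^n : n ≥ 0}

(B) {a^n b^n c^n : n ≥ 0} requires the CFL pumping lemma.

- {w ∈ {a,b}* : w = w^R} is context-free (but not regular)
  • Can be shown non-regular with the regular pumping lemma
  • After pumping, the string is no longer symmetric

- {a^n b^n c^n : n ≥ 0} is NOT context-free
  • Requires the CFL pumping lemma to prove
  • Cannot maintain three equal counts simultaneously

The CFL pumping lemma is "stronger" in that it can prove non-membership
in the larger class of context-free languages.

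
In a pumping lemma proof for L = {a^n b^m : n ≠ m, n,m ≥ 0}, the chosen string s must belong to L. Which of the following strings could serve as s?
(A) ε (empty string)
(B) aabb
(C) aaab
(C) aaab

The pumping lemma is applied to a string s that lies in L, so first check membership of each option:
- (A) ε = a^0 b^0 has n = m = 0, so it is not in L ✗
- (B) aabb = a^2 b^2 has n = m = 2, so it is not in L ✗
- (C) aaab = a^3 b^1 with 3 ≠ 1, so it is in L ✓

Only (C) aaab is in L, so it is the only candidate that could play the role of s.
(In a complete proof one picks s in terms of the pumping length p so that |s| ≥ p is guaranteed; a fixed string like aaab illustrates the shape of such an s.)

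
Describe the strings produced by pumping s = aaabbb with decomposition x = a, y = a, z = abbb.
{xy^i z : i ≥ 0} = {a^(2+i) b^3 : i ≥ 0} = {aabbb, aaabbb, aaaabbb, ...}

With x = a, y = a, z = abbb: Starting with aaabbb and pumping the second 'a', we get strings with 2+i a's followed by 3 b's for i = 0, 1, 2, ...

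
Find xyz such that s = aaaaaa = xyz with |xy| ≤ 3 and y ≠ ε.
x = '', y = 'aaa', z = 'aaa'

For s = aaaaaa and p = 3, one valid decomposition is:
- x = '' (length 0)
- y = 'aaa' (length 3)
- z = 'aaa' (length 3)

Verification:
- xyz = '' + 'aaa' + 'aaa' = aaaaaa ✓
- |xy| = 3 ≤ 3 ✓
- |y| = 3 > 0 ✓

All pumping lemma constraints are satisfied.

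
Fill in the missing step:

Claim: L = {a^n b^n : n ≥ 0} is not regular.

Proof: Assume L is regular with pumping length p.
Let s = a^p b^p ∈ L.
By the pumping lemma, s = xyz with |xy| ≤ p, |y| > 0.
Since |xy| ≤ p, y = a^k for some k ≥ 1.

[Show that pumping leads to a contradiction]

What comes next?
Consider xy²z = a^(p+k) b^p.

Since k ≥ 1, we have p + k > p.
So xy²z has more a's than b's: (p+k) a's vs p b's.
This means xy²z ∉ L because a^n b^n requires equal counts.

This contradicts the pumping lemma which states xy²z ∈ L.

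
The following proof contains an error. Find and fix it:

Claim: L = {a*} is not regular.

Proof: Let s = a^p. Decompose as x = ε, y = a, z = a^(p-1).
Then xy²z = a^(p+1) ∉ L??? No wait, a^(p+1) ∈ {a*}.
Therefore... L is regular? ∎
Error: The proof attempts to show a*  is not regular, but a* IS regular!

Correction: a* is a regular language (recognized by a simple DFA with one accepting state and self-loop on 'a'). The pumping lemma can only prove non-regularity, not regularity. For regular languages, pumping always works.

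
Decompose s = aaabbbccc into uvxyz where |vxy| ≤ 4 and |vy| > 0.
u='aa', v='a', x='bb', y='b', z='ccc'

For s = aaabbbccc with pumping length p = 4:

One valid decomposition:
- u = 'aa'
- v = 'a'
- x = 'bb'
- y = 'b'
- z = 'ccc'

Verification:
- uvxyz = 'aa' + 'a' + 'bb' + 'b' + 'ccc' = aaabbbccc ✓
- |vxy| = |'abbb'| = 4 ≤ 4 ✓
- |vy| = |'ab'| = 2 > 0 ✓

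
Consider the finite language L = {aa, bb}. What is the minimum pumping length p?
p = 3

For a finite language L, the pumping lemma holds vacuously if p > max|s| for s ∈ L.

The longest string in L = {aa, bb} has length 2.
If p = 3, then no string s ∈ L has |s| ≥ p, so the condition is vacuously true.

The minimum pumping length is p = 3.

Why no smaller p works: for any p ≤ 2, the longest string s ∈ L has |s| = 2 ≥ p, so it would
have to be pumpable; but pumping up (i = 2, 3, ...) produces ever longer strings, which cannot all lie in the
finite language L. So the pumping property fails for every p ≤ 2.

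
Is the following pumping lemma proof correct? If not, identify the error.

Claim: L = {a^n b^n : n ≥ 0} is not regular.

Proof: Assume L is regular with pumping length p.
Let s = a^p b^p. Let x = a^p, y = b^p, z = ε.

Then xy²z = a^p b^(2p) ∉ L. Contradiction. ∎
The proof is INCORRECT.

Error: The decomposition violates |xy| ≤ p.
With x = a^p and y = b^p, we have |xy| = 2p > p.
The pumping lemma requires |xy| ≤ p, so y must be within the first p characters.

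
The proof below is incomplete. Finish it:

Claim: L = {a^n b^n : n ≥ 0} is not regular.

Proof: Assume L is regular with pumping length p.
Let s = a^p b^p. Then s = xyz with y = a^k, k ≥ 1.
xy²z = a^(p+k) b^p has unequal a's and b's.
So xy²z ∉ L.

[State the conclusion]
This contradicts the pumping lemma for regular languages,
which guarantees xy^i z ∈ L for all i ≥ 0.

Since our assumption that L is regular leads to a contradiction,
we conclude that L = {a^n b^n : n ≥ 0} is NOT regular. ∎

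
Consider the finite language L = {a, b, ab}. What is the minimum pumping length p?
p = 3

For a finite language L, the pumping lemma holds vacuously if p > max|s| for s ∈ L.

The longest string in L = {a, b, ab} has length 2.
If p = 3, then no string s ∈ L has |s| ≥ p, so the condition is vacuously true.

The minimum pumping length is p = 3.

Why no smaller p works: for any p ≤ 2, the longest string s ∈ L has |s| = 2 ≥ p, so it would
have to be pumpable; but pumping up (i = 2, 3, ...) produces ever longer strings, which cannot all lie in the
finite language L. So the pumping property fails for every p ≤ 2.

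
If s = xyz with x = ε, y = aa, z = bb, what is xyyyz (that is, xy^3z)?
aaaaaabb

Given x = '', y = 'aa', z = 'bb' and i = 3:

xy^3z = x + y·y·...·y (3 times) + z
       = '' + 'aa'^3 + 'bb'
       = '' + 'aaaaaa' + 'bb'
       = 'aaaaaabb'

The pumped string is 'aaaaaabb' with length 8.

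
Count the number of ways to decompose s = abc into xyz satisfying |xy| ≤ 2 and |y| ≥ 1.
3

For s = 'abc' with pumping length p = 2:

Constraints: |xy| ≤ 2, |y| > 0

Valid decompositions (|xy| ≤ p, |y| ≥ 1):
  • x='', y='a', z='bc'
  • x='a', y='b', z='c'
  • x='', y='ab', z='c'

Total count: 3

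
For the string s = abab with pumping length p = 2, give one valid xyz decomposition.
x = '', y = 'ab', z = 'ab'

For s = abab and p = 2, one valid decomposition is:
- x = '' (length 0)
- y = 'ab' (length 2)
- z = 'ab' (length 2)

Verification:
- xyz = '' + 'ab' + 'ab' = abab ✓
- |xy| = 2 ≤ 2 ✓
- |y| = 2 > 0 ✓

All pumping lemma constraints are satisfied.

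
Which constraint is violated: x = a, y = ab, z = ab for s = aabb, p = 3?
Violated: xyz = s

The decomposition x = a, y = ab, z = ab for s = aabb with p = 3
violates the constraint: xyz = s

xyz = 'a' + 'ab' + 'ab' = 'aabab' ≠ 'aabb' = s. The decomposition doesn't reconstruct s.

Pumping lemma constraints:
1. xyz = s (decomposition is valid)
2. |xy| ≤ p
3. |y| > 0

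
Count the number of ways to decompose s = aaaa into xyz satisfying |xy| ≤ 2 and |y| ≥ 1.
3

For s = 'aaaa' with pumping length p = 2:

Constraints: |xy| ≤ 2, |y| > 0

Valid decompositions (|xy| ≤ p, |y| ≥ 1):
  • x='', y='a', z='aaa'
  • x='a', y='a', z='aa'
  • x='', y='aa', z='aa'

Total count: 3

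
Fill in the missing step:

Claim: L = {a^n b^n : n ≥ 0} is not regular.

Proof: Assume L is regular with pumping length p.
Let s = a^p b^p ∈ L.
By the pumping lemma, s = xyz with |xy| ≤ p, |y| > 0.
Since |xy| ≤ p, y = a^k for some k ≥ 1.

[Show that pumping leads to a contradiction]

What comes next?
Consider xy²z = a^(p+k) b^p.

Since k ≥ 1, we have p + k > p.
So xy²z has more a's than b's: (p+k) a's vs p b's.
This means xy²z ∉ L because a^n b^n requires equal counts.

This contradicts the pumping lemma which states xy²z ∈ L.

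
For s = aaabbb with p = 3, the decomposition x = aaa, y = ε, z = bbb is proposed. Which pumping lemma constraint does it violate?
Violated: |y| > 0

The decomposition x = aaa, y = ε, z = bbb for s = aaabbb with p = 3
violates the constraint: |y| > 0

|y| = 0, but the pumping lemma requires |y| > 0 (y must be non-empty).

Pumping lemma constraints:
1. xyz = s (decomposition is valid)
2. |xy| ≤ p
3. |y| > 0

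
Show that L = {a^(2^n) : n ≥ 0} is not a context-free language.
Assume for contradiction that L is context-free, and let p ≥ 1 be the pumping length given by the pumping lemma for CFLs.
Choose s = a^(2^p). Then s ∈ L and |s| = 2^p ≥ p.
By the CFL pumping lemma, s = uvxyz for some u, v, x, y, z with |vxy| ≤ p, |vy| ≥ 1, and uv^i xy^i z ∈ L for every i ≥ 0.
All symbols are a's, so only lengths matter: let k = |vy|, with 1 ≤ k ≤ |vxy| ≤ p < 2^p.

Take i = 2: |uv²xy²z| = 2^p + k, and 2^p < 2^p + k < 2^p + 2^p = 2^(p+1).
So the length lies strictly between consecutive powers of two and is not a power of 2; uv²xy²z ∉ L.

This contradicts the CFL pumping lemma, which requires uv^i xy^i z ∈ L for all i ≥ 0.
Hence L = {a^(2^n) : n ≥ 0} is not context-free. ∎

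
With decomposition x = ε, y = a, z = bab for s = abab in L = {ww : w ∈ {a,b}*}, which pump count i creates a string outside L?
i = 0

xy⁰z = ε · ε · bab = bab; bab has odd length 3, so it cannot be written as ww and is not in L.
(Other choices also work, e.g. i = 2, 3; only i = 1 is guaranteed to stay in L since xy¹z = s.)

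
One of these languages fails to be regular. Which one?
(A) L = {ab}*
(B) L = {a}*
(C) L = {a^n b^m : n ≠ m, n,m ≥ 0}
(C) {a^n b^m : n ≠ m, n,m ≥ 0}

(C) L = {a^n b^m : n ≠ m, n,m ≥ 0} is NOT regular.

The pumping lemma can be used to prove this:
After pumping a's, we can make n = m

The other languages are regular because they can be recognized by finite automata.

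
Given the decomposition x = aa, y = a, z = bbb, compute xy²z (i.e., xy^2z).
aaaabbb

Given x = 'aa', y = 'a', z = 'bbb' and i = 2:

xy^2z = x + y·y·...·y (2 times) + z
       = 'aa' + 'a'^2 + 'bbb'
       = 'aa' + 'aa' + 'bbb'
       = 'aaaabbb'

The pumped string is 'aaaabbb' with length 7.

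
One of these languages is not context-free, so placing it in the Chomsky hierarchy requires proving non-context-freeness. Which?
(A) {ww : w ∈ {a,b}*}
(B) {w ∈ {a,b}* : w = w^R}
(A) {ww : w ∈ {a,b}*}

(A) {ww : w ∈ {a,b}*} requires the CFL pumping lemma.

- {w ∈ {a,b}* : w = w^R} is context-free (but not regular)
  • Can be shown non-regular with the regular pumping lemma
  • After pumping, the string is no longer symmetric

- {ww : w ∈ {a,b}*} is NOT context-free
  • Requires the CFL pumping lemma to prove
  • Even a PDA cannot compare two arbitrary halves symbol by symbol; CFL pumping on a^p b^p a^p b^p fails

The CFL pumping lemma is "stronger" in that it can prove non-membership
in the larger class of context-free languages.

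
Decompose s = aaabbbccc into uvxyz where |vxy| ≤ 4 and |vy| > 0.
u='aa', v='a', x='bb', y='b', z='ccc'

For s = aaabbbccc with pumping length p = 4:

One valid decomposition:
- u = 'aa'
- v = 'a'
- x = 'bb'
- y = 'b'
- z = 'ccc'

Verification:
- uvxyz = 'aa' + 'a' + 'bb' + 'b' + 'ccc' = aaabbbccc ✓
- |vxy| = |'abbb'| = 4 ≤ 4 ✓
- |vy| = |'ab'| = 2 > 0 ✓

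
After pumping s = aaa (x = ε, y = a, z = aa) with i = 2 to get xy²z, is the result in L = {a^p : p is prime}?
No

xy²z = ε · aa · aa = aaaa.
aaaa has length 4 = 2 × 2, which is not prime, so it is not in L.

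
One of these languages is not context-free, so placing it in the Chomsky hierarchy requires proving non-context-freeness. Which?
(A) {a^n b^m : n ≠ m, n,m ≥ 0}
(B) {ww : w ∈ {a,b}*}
(B) {ww : w ∈ {a,b}*}

(B) {ww : w ∈ {a,b}*} requires the CFL pumping lemma.

- {a^n b^m : n ≠ m, n,m ≥ 0} is context-free (but not regular)
  • Can be shown non-regular with the regular pumping lemma
  • After pumping a's, we can make n = m

- {ww : w ∈ {a,b}*} is NOT context-free
  • Requires the CFL pumping lemma to prove
  • Cannot verify equality of two arbitrary substrings

The CFL pumping lemma is "stronger" in that it can prove non-membership
in the larger class of context-free languages.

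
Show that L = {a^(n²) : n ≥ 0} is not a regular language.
Assume for contradiction that L is regular, and let p ≥ 1 be the pumping length given by the pumping lemma.
Choose s = a^(p²). Then s ∈ L and |s| = p² ≥ p.
By the pumping lemma, s = xyz for some x, y, z with |xy| ≤ p, |y| ≥ 1, and xy^i z ∈ L for every i ≥ 0.
Here y = a^k for some k with 1 ≤ k ≤ |xy| ≤ p.

Take i = 2: |xy²z| = p² + k.
Now p² < p² + k ≤ p² + p < p² + 2p + 1 = (p + 1)².
So |xy²z| lies strictly between the consecutive squares p² and (p + 1)², hence is not a perfect square, and xy²z ∉ L.

This contradicts the pumping lemma, which requires xy^i z ∈ L for all i ≥ 0.
Hence L = {a^(n²) : n ≥ 0} is not regular. ∎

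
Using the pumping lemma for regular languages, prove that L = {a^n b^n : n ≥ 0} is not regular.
Assume for contradiction that L is regular, and let p ≥ 1 be the pumping length given by the pumping lemma.
Choose s = a^p b^p. Then s ∈ L and |s| = 2p ≥ p.
By the pumping lemma, s = xyz for some x, y, z with |xy| ≤ p, |y| ≥ 1, and xy^i z ∈ L for every i ≥ 0.
Since |xy| ≤ p and the first p symbols of s are all a's, we must have y = a^k for some k with 1 ≤ k ≤ p.

Take i = 2: xy²z = a^(p + k) b^p.
This string has p + k a's but p b's, and p + k > p because k ≥ 1. So xy²z ∉ L.

This contradicts the pumping lemma, which requires xy^i z ∈ L for all i ≥ 0.
Hence L = {a^n b^n : n ≥ 0} is not regular. ∎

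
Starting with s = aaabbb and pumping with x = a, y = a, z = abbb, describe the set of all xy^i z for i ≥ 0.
{xy^i z : i ≥ 0} = {a^(2+i) b^3 : i ≥ 0} = {aabbb, aaabbb, aaaabbb, ...}

With x = a, y = a, z = abbb: Starting with aaabbb and pumping the second 'a', we get strings with 2+i a's followed by 3 b's for i = 0, 1, 2, ...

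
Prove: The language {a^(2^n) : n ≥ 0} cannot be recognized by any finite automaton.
Assume for contradiction that L is regular, and let p ≥ 1 be the pumping length given by the pumping lemma.
Choose s = a^(2^p). Then s ∈ L and |s| = 2^p ≥ p.
By the pumping lemma, s = xyz for some x, y, z with |xy| ≤ p, |y| ≥ 1, and xy^i z ∈ L for every i ≥ 0.
Here y = a^k for some k with 1 ≤ k ≤ |xy| ≤ p, and p < 2^p.

Take i = 2: |xy²z| = 2^p + k.
Now 2^p < 2^p + k ≤ 2^p + p < 2^p + 2^p = 2^(p+1).
So |xy²z| lies strictly between the consecutive powers of two 2^p and 2^(p+1), hence is not a power of 2, and xy²z ∉ L.

This contradicts the pumping lemma, which requires xy^i z ∈ L for all i ≥ 0.
Hence L = {a^(2^n) : n ≥ 0} is not regular. ∎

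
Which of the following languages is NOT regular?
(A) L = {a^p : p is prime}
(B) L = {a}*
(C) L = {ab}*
(A) {a^p : p is prime}

(A) L = {a^p : p is prime} is NOT regular.

The pumping lemma can be used to prove this:
After pumping, the length becomes composite

The other languages are regular because they can be recognized by finite automata.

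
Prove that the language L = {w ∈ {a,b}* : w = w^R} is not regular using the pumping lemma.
Assume for contradiction that L is regular, and let p ≥ 1 be the pumping length given by the pumping lemma.
Choose s = a^p b a^p. Then s ∈ L (it reads the same in both directions) and |s| = 2p + 1 ≥ p.
By the pumping lemma, s = xyz for some x, y, z with |xy| ≤ p, |y| ≥ 1, and xy^i z ∈ L for every i ≥ 0.
Since |xy| ≤ p and the first p symbols of s are all a's, y = a^k for some k with 1 ≤ k ≤ p.

Take i = 2: xy²z = a^(p + k) b a^p.
Its reversal is a^p b a^(p + k). These differ because the block of a's before the unique b has length p + k in one and p in the other, and p + k ≠ p since k ≥ 1. So xy²z is not a palindrome, i.e. xy²z ∉ L.

This contradicts the pumping lemma, which requires xy^i z ∈ L for all i ≥ 0.
Hence L = {w ∈ {a,b}* : w = w^R} is not regular. ∎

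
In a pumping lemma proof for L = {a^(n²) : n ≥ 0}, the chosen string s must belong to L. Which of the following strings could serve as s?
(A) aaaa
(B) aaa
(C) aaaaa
(A) aaaa

The pumping lemma is applied to a string s that lies in L, so first check membership of each option:
- (A) aaaa has length 4 = 2², a perfect square, so it is in L ✓
- (B) aaa has length 3, strictly between 1² = 1 and 2² = 4, so it is not in L ✗
- (C) aaaaa has length 5, strictly between 2² = 4 and 3² = 9, so it is not in L ✗

Only (A) aaaa is in L, so it is the only candidate that could play the role of s.
(In a complete proof one picks s in terms of the pumping length p so that |s| ≥ p is guaranteed; a fixed string like aaaa illustrates the shape of such an s.)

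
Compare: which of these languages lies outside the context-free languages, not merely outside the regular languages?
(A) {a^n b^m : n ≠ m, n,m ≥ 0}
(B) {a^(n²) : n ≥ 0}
(B) {a^(n²) : n ≥ 0}

(B) {a^(n²) : n ≥ 0} requires the CFL pumping lemma.

- {a^n b^m : n ≠ m, n,m ≥ 0} is context-free (but not regular)
  • Can be shown non-regular with the regular pumping lemma
  • After pumping a's, we can make n = m

- {a^(n²) : n ≥ 0} is NOT context-free
  • Requires the CFL pumping lemma to prove
  • Gaps between squares grow unboundedly

The CFL pumping lemma is "stronger" in that it can prove non-membership
in the larger class of context-free languages.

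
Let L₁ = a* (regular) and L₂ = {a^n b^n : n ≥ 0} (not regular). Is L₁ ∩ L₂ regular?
Yes — L₁ ∩ L₂ is regular.

A string of a* contains no b's, and the only string of {a^n b^n} with no b's is ε (n = 0). So L₁ ∩ L₂ = {ε}, a finite language, which is regular.

Note that the bare facts "L₁ regular, L₂ non-regular" do not settle the question by themselves: the closure of regular languages under ∪, ∩, complement and difference applies only when BOTH operands are regular. With a non-regular operand the result can come out regular or non-regular depending on the specific languages, so one has to work out L₁ ∩ L₂ for this particular pair, as above.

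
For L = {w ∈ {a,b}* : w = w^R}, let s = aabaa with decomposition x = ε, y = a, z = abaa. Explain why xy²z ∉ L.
xy²z = aaabaa ∉ L

Pumping with i = 2 replaces y = a by y² = aa:
- Original: s = xyz = aabaa; aabaa reversed is aabaa, the same string, so it is a palindrome and is in L
- Pumped: xy²z = ε · aa · abaa = aaabaa
- aaabaa reversed is aabaaa ≠ aaabaa, so it is not a palindrome and is not in L

The pumping lemma would require xy²z ∈ L, so this decomposition yields a contradiction.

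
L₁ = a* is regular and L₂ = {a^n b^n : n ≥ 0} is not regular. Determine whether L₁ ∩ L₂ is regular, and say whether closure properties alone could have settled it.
Yes — L₁ ∩ L₂ is regular.

A string of a* contains no b's, and the only string of {a^n b^n} with no b's is ε (n = 0). So L₁ ∩ L₂ = {ε}, a finite language, which is regular.

Note that the bare facts "L₁ regular, L₂ non-regular" do not settle the question by themselves: the closure of regular languages under ∪, ∩, complement and difference applies only when BOTH operands are regular. With a non-regular operand the result can come out regular or non-regular depending on the specific languages, so one has to work out L₁ ∩ L₂ for this particular pair, as above.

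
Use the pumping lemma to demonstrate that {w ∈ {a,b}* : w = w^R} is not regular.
Assume for contradiction that L is regular, and let p ≥ 1 be the pumping length given by the pumping lemma.
Choose s = a^p b a^p. Then s ∈ L (it reads the same in both directions) and |s| = 2p + 1 ≥ p.
By the pumping lemma, s = xyz for some x, y, z with |xy| ≤ p, |y| ≥ 1, and xy^i z ∈ L for every i ≥ 0.
Since |xy| ≤ p and the first p symbols of s are all a's, y = a^k for some k with 1 ≤ k ≤ p.

Take i = 0: xy⁰z = a^(p − k) b a^p.
Its reversal is a^p b a^(p − k). These differ because the block of a's before the unique b has length p − k in one and p in the other, and p − k ≠ p since k ≥ 1. So xy⁰z is not a palindrome, i.e. xy⁰z ∉ L.

This contradicts the pumping lemma, which requires xy^i z ∈ L for all i ≥ 0.
Hence L = {w ∈ {a,b}* : w = w^R} is not regular. ∎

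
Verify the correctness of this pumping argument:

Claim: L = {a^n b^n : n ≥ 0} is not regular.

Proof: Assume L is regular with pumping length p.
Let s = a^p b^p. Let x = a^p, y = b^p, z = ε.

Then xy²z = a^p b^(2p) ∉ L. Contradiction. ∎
The proof is INCORRECT.

Error: The decomposition violates |xy| ≤ p.
With x = a^p and y = b^p, we have |xy| = 2p > p.
The pumping lemma requires |xy| ≤ p, so y must be within the first p characters.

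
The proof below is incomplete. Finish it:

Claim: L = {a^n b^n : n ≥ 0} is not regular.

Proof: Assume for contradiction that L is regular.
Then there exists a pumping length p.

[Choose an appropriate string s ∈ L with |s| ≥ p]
s = a^p b^p

This string is in L (has equal a's and b's) and has length 2p ≥ p.
Any decomposition xyz with |xy| ≤ p means y consists only of a's,
so pumping will unbalance the counts.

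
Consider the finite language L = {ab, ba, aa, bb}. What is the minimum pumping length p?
p = 3

For a finite language L, the pumping lemma holds vacuously if p > max|s| for s ∈ L.

The longest string in L = {ab, ba, aa, bb} has length 2.
If p = 3, then no string s ∈ L has |s| ≥ p, so the condition is vacuously true.

The minimum pumping length is p = 3.

Why no smaller p works: for any p ≤ 2, the longest string s ∈ L has |s| = 2 ≥ p, so it would
have to be pumpable; but pumping up (i = 2, 3, ...) produces ever longer strings, which cannot all lie in the
finite language L. So the pumping property fails for every p ≤ 2.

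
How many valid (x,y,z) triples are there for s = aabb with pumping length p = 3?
6

For s = 'aabb' with pumping length p = 3:

Constraints: |xy| ≤ 3, |y| > 0

Valid decompositions (|xy| ≤ p, |y| ≥ 1):
  • x='', y='a', z='abb'
  • x='a', y='a', z='bb'
  • x='', y='aa', z='bb'
  • x='aa', y='b', z='b'
  • x='a', y='ab', z='b'
  • x='', y='aab', z='b'

Total count: 6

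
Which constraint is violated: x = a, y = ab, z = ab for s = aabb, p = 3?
Violated: xyz = s

The decomposition x = a, y = ab, z = ab for s = aabb with p = 3
violates the constraint: xyz = s

xyz = 'a' + 'ab' + 'ab' = 'aabab' ≠ 'aabb' = s. The decomposition doesn't reconstruct s.

Pumping lemma constraints:
1. xyz = s (decomposition is valid)
2. |xy| ≤ p
3. |y| > 0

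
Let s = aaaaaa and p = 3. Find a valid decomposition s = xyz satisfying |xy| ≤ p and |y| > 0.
x = 'a', y = 'a', z = 'aaaa'

For s = aaaaaa and p = 3, one valid decomposition is:
- x = 'a' (length 1)
- y = 'a' (length 1)
- z = 'aaaa' (length 4)

Verification:
- xyz = 'a' + 'a' + 'aaaa' = aaaaaa ✓
- |xy| = 2 ≤ 3 ✓
- |y| = 1 > 0 ✓

All pumping lemma constraints are satisfied.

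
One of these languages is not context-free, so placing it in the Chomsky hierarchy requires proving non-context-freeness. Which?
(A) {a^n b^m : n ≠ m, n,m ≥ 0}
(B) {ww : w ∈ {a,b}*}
(B) {ww : w ∈ {a,b}*}

(B) {ww : w ∈ {a,b}*} requires the CFL pumping lemma.

- {a^n b^m : n ≠ m, n,m ≥ 0} is context-free (but not regular)
  • Can be shown non-regular with the regular pumping lemma
  • After pumping a's, we can make n = m

- {ww : w ∈ {a,b}*} is NOT context-free
  • Requires the CFL pumping lemma to prove
  • Even a PDA cannot compare two arbitrary halves symbol by symbol; CFL pumping on a^p b^p a^p b^p fails

The CFL pumping lemma is "stronger" in that it can prove non-membership
in the larger class of context-free languages.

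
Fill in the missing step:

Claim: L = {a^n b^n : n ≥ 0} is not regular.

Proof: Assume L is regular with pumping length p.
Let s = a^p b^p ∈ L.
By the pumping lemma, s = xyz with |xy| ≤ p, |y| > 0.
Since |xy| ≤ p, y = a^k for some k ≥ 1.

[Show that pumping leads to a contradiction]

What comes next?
Consider xy²z = a^(p+k) b^p.

Since k ≥ 1, we have p + k > p.
So xy²z has more a's than b's: (p+k) a's vs p b's.
This means xy²z ∉ L because a^n b^n requires equal counts.

This contradicts the pumping lemma which states xy²z ∈ L.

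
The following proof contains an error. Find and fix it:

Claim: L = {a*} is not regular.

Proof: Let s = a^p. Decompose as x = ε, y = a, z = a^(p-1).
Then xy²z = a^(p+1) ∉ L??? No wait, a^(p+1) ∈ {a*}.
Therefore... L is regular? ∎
Error: The proof attempts to show a*  is not regular, but a* IS regular!

Correction: a* is a regular language (recognized by a simple DFA with one accepting state and self-loop on 'a'). The pumping lemma can only prove non-regularity, not regularity. For regular languages, pumping always works.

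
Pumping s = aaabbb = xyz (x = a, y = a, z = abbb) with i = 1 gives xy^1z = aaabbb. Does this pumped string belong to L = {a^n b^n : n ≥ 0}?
Yes

xy¹z = a · a · abbb = aaabbb.
aaabbb = a^3 b^3 has equal counts (3 = 3), so it is in L.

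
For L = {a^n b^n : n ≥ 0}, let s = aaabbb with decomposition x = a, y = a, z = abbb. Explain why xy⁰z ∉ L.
xy⁰z = aabbb ∉ L

Pumping with i = 0 replaces y = a by y⁰ = ε:
- Original: s = xyz = aaabbb; aaabbb = a^3 b^3 has equal counts (3 = 3), so it is in L
- Pumped: xy⁰z = a · ε · abbb = aabbb
- aabbb has 2 a's and 3 b's; 2 ≠ 3, so it is not in L

The pumping lemma would require xy⁰z ∈ L, so this decomposition yields a contradiction.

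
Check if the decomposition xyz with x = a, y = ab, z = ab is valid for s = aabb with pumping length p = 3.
Violated: xyz = s

The decomposition x = a, y = ab, z = ab for s = aabb with p = 3
violates the constraint: xyz = s

xyz = 'a' + 'ab' + 'ab' = 'aabab' ≠ 'aabb' = s. The decomposition doesn't reconstruct s.

Pumping lemma constraints:
1. xyz = s (decomposition is valid)
2. |xy| ≤ p
3. |y| > 0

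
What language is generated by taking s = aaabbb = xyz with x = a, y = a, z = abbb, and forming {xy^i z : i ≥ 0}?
{xy^i z : i ≥ 0} = {a^(2+i) b^3 : i ≥ 0} = {aabbb, aaabbb, aaaabbb, ...}

With x = a, y = a, z = abbb: Starting with aaabbb and pumping the second 'a', we get strings with 2+i a's followed by 3 b's for i = 0, 1, 2, ...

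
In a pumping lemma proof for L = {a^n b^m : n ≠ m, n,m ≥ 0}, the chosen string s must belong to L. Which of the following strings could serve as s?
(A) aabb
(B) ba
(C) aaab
(C) aaab

The pumping lemma is applied to a string s that lies in L, so first check membership of each option:
- (A) aabb = a^2 b^2 has n = m = 2, so it is not in L ✗
- (B) ba has an a after a b, so it is not of the form a^n b^m and is not in L ✗
- (C) aaab = a^3 b^1 with 3 ≠ 1, so it is in L ✓

Only (C) aaab is in L, so it is the only candidate that could play the role of s.
(In a complete proof one picks s in terms of the pumping length p so that |s| ≥ p is guaranteed; a fixed string like aaab illustrates the shape of such an s.)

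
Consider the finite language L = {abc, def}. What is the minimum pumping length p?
p = 4

For a finite language L, the pumping lemma holds vacuously if p > max|s| for s ∈ L.

The longest string in L = {abc, def} has length 3.
If p = 4, then no string s ∈ L has |s| ≥ p, so the condition is vacuously true.

The minimum pumping length is p = 4.

Why no smaller p works: for any p ≤ 3, the longest string s ∈ L has |s| = 3 ≥ p, so it would
have to be pumpable; but pumping up (i = 2, 3, ...) produces ever longer strings, which cannot all lie in the
finite language L. So the pumping property fails for every p ≤ 3.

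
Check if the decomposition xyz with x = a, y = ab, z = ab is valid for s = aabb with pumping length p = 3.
Violated: xyz = s

The decomposition x = a, y = ab, z = ab for s = aabb with p = 3
violates the constraint: xyz = s

xyz = 'a' + 'ab' + 'ab' = 'aabab' ≠ 'aabb' = s. The decomposition doesn't reconstruct s.

Pumping lemma constraints:
1. xyz = s (decomposition is valid)
2. |xy| ≤ p
3. |y| > 0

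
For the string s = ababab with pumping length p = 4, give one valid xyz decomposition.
x = 'a', y = 'b', z = 'abab'

For s = ababab and p = 4, one valid decomposition is:
- x = 'a' (length 1)
- y = 'b' (length 1)
- z = 'abab' (length 4)

Verification:
- xyz = 'a' + 'b' + 'abab' = ababab ✓
- |xy| = 2 ≤ 4 ✓
- |y| = 1 > 0 ✓

All pumping lemma constraints are satisfied.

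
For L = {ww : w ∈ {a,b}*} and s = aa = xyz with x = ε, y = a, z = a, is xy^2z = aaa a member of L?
No

xy²z = ε · aa · a = aaa.
aaa has odd length 3, so it cannot be written as ww and is not in L.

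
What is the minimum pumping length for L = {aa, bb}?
p = 3

For a finite language L, the pumping lemma holds vacuously if p > max|s| for s ∈ L.

The longest string in L = {aa, bb} has length 2.
If p = 3, then no string s ∈ L has |s| ≥ p, so the condition is vacuously true.

The minimum pumping length is p = 3.

Why no smaller p works: for any p ≤ 2, the longest string s ∈ L has |s| = 2 ≥ p, so it would
have to be pumpable; but pumping up (i = 2, 3, ...) produces ever longer strings, which cannot all lie in the
finite language L. So the pumping property fails for every p ≤ 2.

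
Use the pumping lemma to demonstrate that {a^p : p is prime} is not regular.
Assume for contradiction that L is regular, and let p ≥ 1 be the pumping length given by the pumping lemma.
Choose a prime q with q ≥ p (one exists because there are infinitely many primes) and let s = a^q. Then s ∈ L and |s| = q ≥ p.
By the pumping lemma, s = xyz for some x, y, z with |xy| ≤ p, |y| ≥ 1, and xy^i z ∈ L for every i ≥ 0.
Here y = a^k for some k with 1 ≤ k ≤ p, and xy^i z = a^(q + (i − 1)k) for every i ≥ 0.

Take i = q + 1: |xy^(q+1) z| = q + qk = q(k + 1).
Both factors satisfy q ≥ 2 and k + 1 ≥ 2, so q(k + 1) is composite, and xy^(q+1) z ∉ L.

This contradicts the pumping lemma, which requires xy^i z ∈ L for all i ≥ 0.
Hence L = {a^p : p is prime} is not regular. ∎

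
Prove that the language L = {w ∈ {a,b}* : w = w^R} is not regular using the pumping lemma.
Assume for contradiction that L is regular, and let p ≥ 1 be the pumping length given by the pumping lemma.
Choose s = a^p b a^p. Then s ∈ L (it reads the same in both directions) and |s| = 2p + 1 ≥ p.
By the pumping lemma, s = xyz for some x, y, z with |xy| ≤ p, |y| ≥ 1, and xy^i z ∈ L for every i ≥ 0.
Since |xy| ≤ p and the first p symbols of s are all a's, y = a^k for some k with 1 ≤ k ≤ p.

Take i = 0: xy⁰z = a^(p − k) b a^p.
Its reversal is a^p b a^(p − k). These differ because the block of a's before the unique b has length p − k in one and p in the other, and p − k ≠ p since k ≥ 1. So xy⁰z is not a palindrome, i.e. xy⁰z ∉ L.

This contradicts the pumping lemma, which requires xy^i z ∈ L for all i ≥ 0.
Hence L = {w ∈ {a,b}* : w = w^R} is not regular. ∎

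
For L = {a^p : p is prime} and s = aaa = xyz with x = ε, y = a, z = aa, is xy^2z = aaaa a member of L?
No

xy²z = ε · aa · aa = aaaa.
aaaa has length 4 = 2 × 2, which is not prime, so it is not in L.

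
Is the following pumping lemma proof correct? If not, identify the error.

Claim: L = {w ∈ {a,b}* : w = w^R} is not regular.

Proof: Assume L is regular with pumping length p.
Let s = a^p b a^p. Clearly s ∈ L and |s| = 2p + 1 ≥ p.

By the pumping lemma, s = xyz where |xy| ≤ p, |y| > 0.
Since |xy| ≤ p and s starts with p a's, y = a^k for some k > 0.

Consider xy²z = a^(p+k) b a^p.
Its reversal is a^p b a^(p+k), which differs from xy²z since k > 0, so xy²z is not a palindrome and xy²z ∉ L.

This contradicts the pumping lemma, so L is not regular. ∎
The proof is correct.

This proof is valid because:
1. s = a^p b a^p is in L and is chosen in terms of p, so |s| ≥ p holds for every p
2. The decomposition analysis is correct: |xy| ≤ p forces y to lie inside the leading a's
3. The contradiction is valid: a^(p+k) b a^p has more a's before the b than after it, so it is not a palindrome
4. The conclusion follows logically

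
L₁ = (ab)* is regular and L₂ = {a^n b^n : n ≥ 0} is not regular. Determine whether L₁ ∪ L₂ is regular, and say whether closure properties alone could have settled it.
No — L₁ ∪ L₂ is not regular.

Let U = (ab)* ∪ {a^n b^n}. If U were regular, then U ∩ aa*bb* would be regular (closure under intersection with a regular language). But (ab)* ∩ aa*bb* = {ab} and {a^n b^n} ∩ aa*bb* = {a^n b^n : n ≥ 1}, so U ∩ aa*bb* = {a^n b^n : n ≥ 1}, which is not regular. Hence U is not regular.

Note that the bare facts "L₁ regular, L₂ non-regular" do not settle the question by themselves: the closure of regular languages under ∪, ∩, complement and difference applies only when BOTH operands are regular. With a non-regular operand the result can come out regular or non-regular depending on the specific languages, so one has to work out L₁ ∪ L₂ for this particular pair, as above.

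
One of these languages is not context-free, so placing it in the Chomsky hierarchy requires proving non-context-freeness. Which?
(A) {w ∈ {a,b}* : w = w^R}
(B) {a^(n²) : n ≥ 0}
(B) {a^(n²) : n ≥ 0}

(B) {a^(n²) : n ≥ 0} requires the CFL pumping lemma.

- {w ∈ {a,b}* : w = w^R} is context-free (but not regular)
  • Can be shown non-regular with the regular pumping lemma
  • After pumping, the string is no longer symmetric

- {a^(n²) : n ≥ 0} is NOT context-free
  • Requires the CFL pumping lemma to prove
  • Gaps between squares grow unboundedly

The CFL pumping lemma is "stronger" in that it can prove non-membership
in the larger class of context-free languages.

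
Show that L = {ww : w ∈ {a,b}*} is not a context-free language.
Assume for contradiction that L is context-free, and let p ≥ 1 be the pumping length given by the pumping lemma for CFLs.
Choose s = a^p b^p a^p b^p. Then s ∈ L (take w = a^p b^p) and |s| = 4p ≥ p.
By the CFL pumping lemma, s = uvxyz for some u, v, x, y, z with |vxy| ≤ p, |vy| ≥ 1, and uv^i xy^i z ∈ L for every i ≥ 0.

Write s as four blocks A₁ B₁ A₂ B₂ with A₁ = A₂ = a^p and B₁ = B₂ = b^p. Since |vxy| ≤ p, the window vxy lies inside at most two adjacent blocks. Take i = 0 and let t = uxz, so |t| = 4p − |vy| with 1 ≤ |vy| ≤ p. If |t| is odd, t ∉ L immediately, so assume |vy| is even (hence |vy| ≥ 2) and |t|/2 = 2p − |vy|/2, which satisfies p ≤ |t|/2 ≤ 2p − 1.

Case 1 (vxy inside A₁B₁): t = a^(p−j) b^(p−l) a^p b^p with j + l = |vy|. The second half of t has length < 2p, so it is a suffix of the trailing a^p b^p and ends in b; the first half is a^(p−j) b^(p−l) a^((j+l)/2), which ends in a because (j+l)/2 ≥ 1. The halves differ, so t ∉ L.

Case 2 (vxy inside B₁A₂, straddling the middle): t = a^p b^(p−j) a^(p−l) b^p with j + l = |vy|. If t = ww, then w is a prefix of t of length ≥ p, so w begins with a^p; and w is a suffix of t of length ≥ p, so w ends with b^p. That forces |w| ≥ 2p, contradicting |w| = |t|/2 ≤ 2p − 1. So t ∉ L.

Case 3 (vxy inside A₂B₂): t = a^p b^p a^(p−j) b^(p−l) with j + l = |vy|. The first half of t is a prefix of a^p b^p, so it begins with a; the second half is b^((j+l)/2) a^(p−j) b^(p−l), which begins with b. The halves differ, so t ∉ L.

In every case uv⁰xy⁰z = uxz ∉ L.

This contradicts the CFL pumping lemma, which requires uv^i xy^i z ∈ L for all i ≥ 0.
Hence L = {ww : w ∈ {a,b}*} is not context-free. ∎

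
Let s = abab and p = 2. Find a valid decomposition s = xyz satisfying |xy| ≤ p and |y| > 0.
x = '', y = 'ab', z = 'ab'

For s = abab and p = 2, one valid decomposition is:
- x = '' (length 0)
- y = 'ab' (length 2)
- z = 'ab' (length 2)

Verification:
- xyz = '' + 'ab' + 'ab' = abab ✓
- |xy| = 2 ≤ 2 ✓
- |y| = 2 > 0 ✓

All pumping lemma constraints are satisfied.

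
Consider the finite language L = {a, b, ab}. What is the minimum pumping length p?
p = 3

For a finite language L, the pumping lemma holds vacuously if p > max|s| for s ∈ L.

The longest string in L = {a, b, ab} has length 2.
If p = 3, then no string s ∈ L has |s| ≥ p, so the condition is vacuously true.

The minimum pumping length is p = 3.

Why no smaller p works: for any p ≤ 2, the longest string s ∈ L has |s| = 2 ≥ p, so it would
have to be pumpable; but pumping up (i = 2, 3, ...) produces ever longer strings, which cannot all lie in the
finite language L. So the pumping property fails for every p ≤ 2.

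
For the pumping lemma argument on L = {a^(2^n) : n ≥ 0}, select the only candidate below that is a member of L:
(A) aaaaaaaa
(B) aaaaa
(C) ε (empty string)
(A) aaaaaaaa

The pumping lemma is applied to a string s that lies in L, so first check membership of each option:
- (A) aaaaaaaa has length 8 = 2^3, so it is in L ✓
- (B) aaaaa has length 5, strictly between 2^2 = 4 and 2^3 = 8, so it is not in L ✗
- (C) ε has length 0, which is not a power of 2, so it is not in L ✗

Only (A) aaaaaaaa is in L, so it is the only candidate that could play the role of s.
(In a complete proof one picks s in terms of the pumping length p so that |s| ≥ p is guaranteed; a fixed string like aaaaaaaa illustrates the shape of such an s.)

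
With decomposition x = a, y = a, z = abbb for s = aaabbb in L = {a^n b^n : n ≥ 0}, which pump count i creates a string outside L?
i = 2

xy²z = a · aa · abbb = aaaabbb; aaaabbb has 4 a's and 3 b's; 4 ≠ 3, so it is not in L.
(Other choices also work, e.g. i = 0, 3; only i = 1 is guaranteed to stay in L since xy¹z = s.)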